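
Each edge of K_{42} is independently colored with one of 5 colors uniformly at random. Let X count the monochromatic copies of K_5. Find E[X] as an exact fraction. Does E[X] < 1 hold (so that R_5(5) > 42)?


E[X] = C(42, 5) · 5^{1 − 10} = 850668 · 5^{−9} = 850668/1953125.
As a reduced fraction: E[X] = 850668/1953125 ≈ 0.435542.
Is E[X] < 1? YES.
Since E[X] < 1, there exists a 5-coloring of K_{42} with no monochromatic K_5; hence R_5(5) > 42.

E[X] = 850668/1953125 ≈ 0.435542; E[X] < 1, so R_5(5) > 42.


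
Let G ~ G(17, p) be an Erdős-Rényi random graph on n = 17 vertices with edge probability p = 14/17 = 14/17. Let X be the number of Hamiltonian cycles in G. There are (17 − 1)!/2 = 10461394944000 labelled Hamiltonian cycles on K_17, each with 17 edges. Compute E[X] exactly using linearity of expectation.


K_17 has (17 − 1)!/2 = 10461394944000 labelled Hamiltonian cycles.
For each such Hamiltonian cycle H, let X_H = 1 if all 17 edges of H are present in G. Then P[X_H = 1] = p^{17} = (14/17)^{17} = 30491346729331195904/827240261886336764177.
Summing the indicators: E[X] = Σ_H E[X_H] = 10461394944000 · p^{17} = 10461394944000 · 30491346729331195904/827240261886336764177 = 318982020509976309331579109376000/827240261886336764177.
Numerically: E[X] ≈ 3.856e+11.

E[X] = 10461394944000 · (14/17)^{17} = 318982020509976309331579109376000/827240261886336764177 ≈ 3.856e+11.


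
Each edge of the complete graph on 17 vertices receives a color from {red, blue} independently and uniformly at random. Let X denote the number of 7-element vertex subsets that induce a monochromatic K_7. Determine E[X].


Let X = Σ_S X_S over the C(17, 7) = 19448 subsets S of size 7, where X_S = 1 if the K_7 on S is monochromatic.
For a fixed S, the K_7 on S has C(7, 2) = 21 edges. P[all 21 edges red] = (1/2)^21, and likewise for blue, so P[monochromatic] = 2·(1/2)^21 = 2^{1 − 21} = 1/1048576.
By linearity of expectation: E[X] = C(17, 7) · 2^{1 − 21} = 19448 · 1/1048576 = 2431/131072.
Numerically: E[X] ≈ 0.018547.

E[X] = C(17,7)·2^(1−C(7,2)) = 2431/131072 ≈ 0.018547.


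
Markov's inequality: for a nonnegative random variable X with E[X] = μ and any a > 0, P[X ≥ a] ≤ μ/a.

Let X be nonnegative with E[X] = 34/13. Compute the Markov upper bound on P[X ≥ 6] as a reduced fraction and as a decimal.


μ = E[X] = 34/13, a = 6.
Markov: P[X ≥ 6] ≤ μ/a = (34/13)/6 = 17/39.
Numerically: ≈ 0.436.
(Since a = 6 > μ = 2.615, the bound 17/39 is < 1 and informative.)

P[X ≥ 6] ≤ 17/39 ≈ 0.436.


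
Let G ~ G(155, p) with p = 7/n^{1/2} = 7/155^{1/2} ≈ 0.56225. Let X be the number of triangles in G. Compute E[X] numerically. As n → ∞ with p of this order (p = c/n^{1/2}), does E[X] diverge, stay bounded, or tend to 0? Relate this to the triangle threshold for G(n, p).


Number of potential triangles: C(155, 3) = 608685.
Each occurs with probability p³ ≈ (0.56225)³ ≈ 1.7774466e-01.
By linearity: E[X] = C(155, 3)·p³ ≈ 608685 · 1.7774466e-01 ≈ 108190.51105.
Since α = 1/2 < 1, p = c/n^{1/2} ≫ 1/n is above the triangle threshold p ~ 1/n. Asymptotically E[X] ~ (c³/6)·n^{3(1−α)} = (7³/6)·n^{1.5} → ∞; triangles are abundant w.h.p.

E[X] ≈ 108190.51105; in regime p = Θ(1/n^{1/2}) E[X] diverges (above the triangle threshold p ~ 1/n).


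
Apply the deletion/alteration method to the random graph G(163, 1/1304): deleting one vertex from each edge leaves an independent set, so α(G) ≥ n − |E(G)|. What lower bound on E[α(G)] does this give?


E[|E(G)|] = C(163, 2)·p = 13203 · (1/1304) = 81/8.
E[α(G)] ≥ n − E[|E(G)|] = 163 − 81/8 = 1223/8.
Numerically: ≈ 152.875.
(This is only a lower bound; the true E[α(G)] may be larger.)

E[α(G)] ≥ 1223/8 ≈ 152.875.


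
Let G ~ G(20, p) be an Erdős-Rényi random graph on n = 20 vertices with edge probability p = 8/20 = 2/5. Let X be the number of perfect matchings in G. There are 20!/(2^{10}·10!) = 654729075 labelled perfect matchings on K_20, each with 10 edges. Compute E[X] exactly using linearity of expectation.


K_20 has 20!/(2^{10}·10!) = 654729075 labelled perfect matchings.
For each such perfect matching H, let X_H = 1 if all 10 edges of H are present in G. Then P[X_H = 1] = p^{10} = (2/5)^{10} = 1024/9765625.
By linearity of expectation: E[X] = Σ_H E[X_H] = 654729075 · p^{10} = 654729075 · 1024/9765625 = 26817702912/390625.
Numerically: E[X] ≈ 68653.3.

E[X] = 654729075 · (2/5)^{10} = 26817702912/390625 ≈ 68653.3.


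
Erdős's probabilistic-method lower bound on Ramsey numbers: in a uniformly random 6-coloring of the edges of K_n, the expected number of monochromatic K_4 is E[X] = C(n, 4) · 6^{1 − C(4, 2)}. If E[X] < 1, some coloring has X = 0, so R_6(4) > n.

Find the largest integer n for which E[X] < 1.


We need C(n, 4) · 6^{1 − 6} < 1, i.e. C(n, 4) < 6^{6 − 1} = 7776.
Check values of n near the boundary:
  n = 20: C(20, 4) = 4845; 4845 < 7776? YES
  n = 21: C(21, 4) = 5985; 5985 < 7776? YES
  n = 22: C(22, 4) = 7315; 7315 < 7776? YES
  n = 23: C(23, 4) = 8855; 8855 < 7776? NO
  n = 24: C(24, 4) = 10626; 10626 < 7776? NO
The largest n with C(n, 4) < 7776 is n = 22 (where E[X] = 7315/7776 ≈ 0.94072). Hence R_6(4) > 22, i.e. R_6(4) ≥ 23.

Largest n = 22; hence R_6(4) > 22.


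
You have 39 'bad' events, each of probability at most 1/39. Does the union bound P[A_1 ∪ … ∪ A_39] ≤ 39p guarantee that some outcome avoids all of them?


Union bound: P[∪_{i=1}^{39} A_i] ≤ Σ_i P[A_i] ≤ 39·p = 39·(1/39) = 1.
Numerically: 1 ≈ 1.00000.
Is 1 < 1? NO.
Since the bound 1 is ≥ 1, the union bound is uninformative here; it does NOT by itself certify existence.

39·p = 1 ≈ 1.00000; existence NOT certified by the union bound.


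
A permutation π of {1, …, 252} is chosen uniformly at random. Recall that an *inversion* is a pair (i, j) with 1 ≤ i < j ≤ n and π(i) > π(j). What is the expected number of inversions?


Write X = Σ X_I over the C(252, 2) = 31626 pairs i < j, with X_I the indicator of one inversion.
There are 31626 indicators.
For each fixed pair i < j, the values π(i) and π(j) are two distinct elements of {1, …, 252} in uniformly random order; by symmetry P[π(i) > π(j)] = 1/2.
By linearity: E[X] = 31626 · (1/2) = C(252, 2) · (1/2) = 31626/2 = 15813 ≈ 15813.00000.

E[X] = 15813 = 15813.00000.


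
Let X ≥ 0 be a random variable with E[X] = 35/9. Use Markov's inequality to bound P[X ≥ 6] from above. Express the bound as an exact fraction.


μ = E[X] = 35/9, a = 6.
Markov: P[X ≥ 6] ≤ μ/a = (35/9)/6 = 35/54.
Numerically: ≈ 0.648.
(Since a = 6 > μ = 3.889, the bound 35/54 is < 1 and informative.)

P[X ≥ 6] ≤ 35/54 ≈ 0.648.


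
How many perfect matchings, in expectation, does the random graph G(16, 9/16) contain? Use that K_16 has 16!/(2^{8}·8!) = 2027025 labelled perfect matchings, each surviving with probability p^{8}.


K_16 has 16!/(2^{8}·8!) = 2027025 labelled perfect matchings.
For each such perfect matching H, let X_H = 1 if all 8 edges of H are present in G. Then P[X_H = 1] = p^{8} = (9/16)^{8} = 43046721/4294967296.
By linearity: E[X] = Σ_H E[X_H] = 2027025 · p^{8} = 2027025 · 43046721/4294967296 = 87256779635025/4294967296.
Numerically: E[X] ≈ 2.03e+04.

E[X] = 2027025 · (9/16)^{8} = 87256779635025/4294967296 ≈ 2.03e+04.


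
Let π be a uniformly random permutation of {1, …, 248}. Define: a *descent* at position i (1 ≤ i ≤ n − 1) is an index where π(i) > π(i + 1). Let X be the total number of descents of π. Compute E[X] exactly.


Write X = Σ X_I over i = 1, …, 247, with X_I the indicator of one descent.
There are 247 indicators.
For each fixed i, the pair (π(i), π(i+1)) is a uniformly random ordered pair of distinct values from {1, …, 248}; by symmetry P[π(i) > π(i+1)] = 1/2.
By linearity: E[X] = 247 · (1/2) = (248 − 1) · (1/2) = 247/2 ≈ 123.500000.

E[X] = 247/2 = 123.500000.


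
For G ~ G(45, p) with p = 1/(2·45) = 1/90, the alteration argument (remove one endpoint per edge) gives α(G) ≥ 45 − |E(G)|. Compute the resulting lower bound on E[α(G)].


E[|E(G)|] = C(45, 2)·p = 990 · (1/90) = 11.
E[α(G)] ≥ n − E[|E(G)|] = 45 − 11 = 34.
Numerically: ≈ 34.00000.
(This is only a lower bound; the true E[α(G)] may be larger.)

E[α(G)] ≥ 34 ≈ 34.00000.


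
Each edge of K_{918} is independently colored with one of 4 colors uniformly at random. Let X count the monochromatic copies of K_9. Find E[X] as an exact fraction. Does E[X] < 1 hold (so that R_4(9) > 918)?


E[X] = C(918, 9) · 4^{1 − 36} = 1226696518272037432620 · 4^{−35} = 1226696518272037432620/1180591620717411303424.
As a reduced fraction: E[X] = 306674129568009358155/295147905179352825856 ≈ 1.039.
Is E[X] < 1? NO.
Since E[X] ≥ 1, the first-moment bound is inconclusive at n = 918; it does NOT by itself certify R_4(9) > 918.

E[X] = 306674129568009358155/295147905179352825856 ≈ 1.039; E[X] ≥ 1; first-moment method inconclusive here.


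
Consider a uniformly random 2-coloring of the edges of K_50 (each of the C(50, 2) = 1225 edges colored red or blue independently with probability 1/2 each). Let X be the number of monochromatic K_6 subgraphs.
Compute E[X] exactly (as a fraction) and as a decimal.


Let X = Σ_S X_S over the C(50, 6) = 15890700 subsets S of size 6, where X_S = 1 if the K_6 on S is monochromatic.
For a fixed S, the K_6 on S has C(6, 2) = 15 edges. P[all 15 edges red] = (1/2)^15, and likewise for blue, so P[monochromatic] = 2·(1/2)^15 = 2^{1 − 15} = 1/16384.
By linearity: E[X] = C(50, 6) · 2^{1 − 15} = 15890700 · 1/16384 = 3972675/4096.
Numerically: E[X] ≈ 969.891357.

E[X] = C(50,6)·2^(1−C(6,2)) = 3972675/4096 ≈ 969.891357.


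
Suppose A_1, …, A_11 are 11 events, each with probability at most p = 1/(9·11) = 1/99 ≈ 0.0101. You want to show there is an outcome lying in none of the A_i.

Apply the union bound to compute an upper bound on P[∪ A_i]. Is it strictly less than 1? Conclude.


Union bound: P[∪_{i=1}^{11} A_i] ≤ Σ_i P[A_i] ≤ 11·p = 11·(1/99) = 1/9.
Numerically: 1/9 ≈ 0.1111.
Is 1/9 < 1? YES.
Since P[∪ A_i] ≤ 1/9 < 1, the complement has P[∩ A_i^c] ≥ 1 − 1/9 = 8/9 > 0, so some outcome avoids every A_i.

11·p = 1/9 ≈ 0.1111; existence CERTIFIED by the union bound.


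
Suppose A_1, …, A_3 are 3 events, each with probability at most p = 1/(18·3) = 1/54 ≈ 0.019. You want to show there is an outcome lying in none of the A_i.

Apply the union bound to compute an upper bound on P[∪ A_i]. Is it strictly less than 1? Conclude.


Union bound: P[∪_{i=1}^{3} A_i] ≤ Σ_i P[A_i] ≤ 3·p = 3·(1/54) = 1/18.
Numerically: 1/18 ≈ 0.056.
Is 1/18 < 1? YES.
Since P[∪ A_i] ≤ 1/18 < 1, the complement has P[∩ A_i^c] ≥ 1 − 1/18 = 17/18 > 0, so some outcome avoids every A_i.

3·p = 1/18 ≈ 0.056; existence CERTIFIED by the union bound.


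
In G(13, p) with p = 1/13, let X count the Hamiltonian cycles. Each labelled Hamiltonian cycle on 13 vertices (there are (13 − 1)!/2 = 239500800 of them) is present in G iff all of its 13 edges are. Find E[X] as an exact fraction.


K_13 has (13 − 1)!/2 = 239500800 labelled Hamiltonian cycles.
For each such Hamiltonian cycle H, let X_H = 1 if all 13 edges of H are present in G. Then P[X_H = 1] = p^{13} = (1/13)^{13} = 1/302875106592253.
By linearity: E[X] = Σ_H E[X_H] = 239500800 · p^{13} = 239500800 · 1/302875106592253 = 239500800/302875106592253.
Numerically: E[X] ≈ 7.91e-07.

E[X] = 239500800 · (1/13)^{13} = 239500800/302875106592253 ≈ 7.91e-07.


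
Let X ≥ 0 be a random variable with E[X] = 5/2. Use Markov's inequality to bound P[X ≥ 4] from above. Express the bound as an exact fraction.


μ = E[X] = 5/2, a = 4.
Markov: P[X ≥ 4] ≤ μ/a = (5/2)/4 = 5/8.
Numerically: ≈ 0.625000.
(Since a = 4 > μ = 2.500000, the bound 5/8 is < 1 and informative.)

P[X ≥ 4] ≤ 5/8 ≈ 0.625000.


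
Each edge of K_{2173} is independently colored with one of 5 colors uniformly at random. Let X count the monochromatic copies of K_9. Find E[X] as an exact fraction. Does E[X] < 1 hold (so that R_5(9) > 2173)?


E[X] = C(2173, 9) · 5^{1 − 36} = 2927993888115921319674265 · 5^{−35} = 2927993888115921319674265/2910383045673370361328125.
As a reduced fraction: E[X] = 585598777623184263934853/582076609134674072265625 ≈ 1.006.
Is E[X] < 1? NO.
Since E[X] ≥ 1, the first-moment bound is inconclusive at n = 2173; it does NOT by itself certify R_5(9) > 2173.

E[X] = 585598777623184263934853/582076609134674072265625 ≈ 1.006; E[X] ≥ 1; first-moment method inconclusive here.


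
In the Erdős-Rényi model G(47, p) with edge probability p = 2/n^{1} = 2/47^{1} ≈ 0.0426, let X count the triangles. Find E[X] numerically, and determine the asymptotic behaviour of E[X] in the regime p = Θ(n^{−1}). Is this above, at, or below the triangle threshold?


Number of potential triangles: C(47, 3) = 16215.
Each occurs with probability p³ ≈ (0.0426)³ ≈ 7.70542e-05.
By linearity: E[X] = C(47, 3)·p³ ≈ 16215 · 7.70542e-05 ≈ 1.249.
Here α = 1, so p = 2/n is exactly at the triangle threshold p ~ 1/n. Asymptotically E[X] → c³/6 = 2³/6 = 4/3 ≈ 1.333, a bounded constant. In this regime the triangle count is asymptotically Poisson(c³/6).

E[X] ≈ 1.249; in regime p = Θ(1/n^{1}) E[X] stays bounded (at the triangle threshold p ~ 1/n).


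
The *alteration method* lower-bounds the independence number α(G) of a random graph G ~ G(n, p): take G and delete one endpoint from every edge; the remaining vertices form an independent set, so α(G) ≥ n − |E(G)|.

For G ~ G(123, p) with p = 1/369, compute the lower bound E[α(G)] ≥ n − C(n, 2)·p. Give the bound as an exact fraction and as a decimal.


E[|E(G)|] = C(123, 2)·p = 7503 · (1/369) = 61/3.
E[α(G)] ≥ n − E[|E(G)|] = 123 − 61/3 = 308/3.
Numerically: ≈ 102.66667.
(This is only a lower bound; the true E[α(G)] may be larger.)

E[α(G)] ≥ 308/3 ≈ 102.66667.


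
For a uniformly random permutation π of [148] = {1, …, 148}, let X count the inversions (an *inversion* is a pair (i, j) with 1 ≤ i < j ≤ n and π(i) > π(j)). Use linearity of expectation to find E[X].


Write X = Σ X_I over the C(148, 2) = 10878 pairs i < j, with X_I the indicator of one inversion.
There are 10878 indicators.
For each fixed pair i < j, the values π(i) and π(j) are two distinct elements of {1, …, 148} in uniformly random order; by symmetry P[π(i) > π(j)] = 1/2.
By linearity: E[X] = 10878 · (1/2) = C(148, 2) · (1/2) = 10878/2 = 5439 ≈ 5439.0000.

E[X] = 5439 = 5439.0000.


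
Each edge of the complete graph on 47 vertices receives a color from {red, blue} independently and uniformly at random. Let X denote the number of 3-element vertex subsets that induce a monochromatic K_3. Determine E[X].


Let X = Σ_S X_S over the C(47, 3) = 16215 subsets S of size 3, where X_S = 1 if the K_3 on S is monochromatic.
For a fixed S, the K_3 on S has C(3, 2) = 3 edges. P[all 3 edges red] = (1/2)^3, and likewise for blue, so P[monochromatic] = 2·(1/2)^3 = 2^{1 − 3} = 1/4.
Summing: E[X] = C(47, 3) · 2^{1 − 3} = 16215 · 1/4 = 16215/4.
Numerically: E[X] ≈ 4053.750.

E[X] = C(47,3)·2^(1−C(3,2)) = 16215/4 ≈ 4053.750.


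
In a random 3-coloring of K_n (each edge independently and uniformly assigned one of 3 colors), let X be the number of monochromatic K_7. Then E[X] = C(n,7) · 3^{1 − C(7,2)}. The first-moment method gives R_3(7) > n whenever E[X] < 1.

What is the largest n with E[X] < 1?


We need C(n, 7) · 3^{1 − 21} < 1, i.e. C(n, 7) < 3^{21 − 1} = 3486784401.
Check values of n near the boundary:
  n = 75: C(75, 7) = 1984829850; 1984829850 < 3486784401? YES
  n = 76: C(76, 7) = 2186189400; 2186189400 < 3486784401? YES
  n = 77: C(77, 7) = 2404808340; 2404808340 < 3486784401? YES
  n = 78: C(78, 7) = 2641902120; 2641902120 < 3486784401? YES
  n = 79: C(79, 7) = 2898753715; 2898753715 < 3486784401? YES
  n = 80: C(80, 7) = 3176716400; 3176716400 < 3486784401? YES
  n = 81: C(81, 7) = 3477216600; 3477216600 < 3486784401? YES
  n = 82: C(82, 7) = 3801756816; 3801756816 < 3486784401? NO
  n = 83: C(83, 7) = 4151918628; 4151918628 < 3486784401? NO
  n = 84: C(84, 7) = 4529365776; 4529365776 < 3486784401? NO
The largest n with C(n, 7) < 3486784401 is n = 81 (where E[X] = 42928600/43046721 ≈ 0.9973). Hence R_3(7) > 81, i.e. R_3(7) ≥ 82.

Largest n = 81; hence R_3(7) > 81.


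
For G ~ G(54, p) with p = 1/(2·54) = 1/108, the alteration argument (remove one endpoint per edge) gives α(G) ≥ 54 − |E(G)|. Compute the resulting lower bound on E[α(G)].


E[|E(G)|] = C(54, 2)·p = 1431 · (1/108) = 53/4.
E[α(G)] ≥ n − E[|E(G)|] = 54 − 53/4 = 163/4.
Numerically: ≈ 40.7500.
(This is only a lower bound; the true E[α(G)] may be larger.)

E[α(G)] ≥ 163/4 ≈ 40.7500.


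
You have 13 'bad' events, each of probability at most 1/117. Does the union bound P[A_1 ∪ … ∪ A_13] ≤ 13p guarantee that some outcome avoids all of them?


Union bound: P[∪_{i=1}^{13} A_i] ≤ Σ_i P[A_i] ≤ 13·p = 13·(1/117) = 1/9.
Numerically: 1/9 ≈ 0.1111.
Is 1/9 < 1? YES.
Since P[∪ A_i] ≤ 1/9 < 1, the complement has P[∩ A_i^c] ≥ 1 − 1/9 = 8/9 > 0, so some outcome avoids every A_i.

13·p = 1/9 ≈ 0.1111; existence CERTIFIED by the union bound.


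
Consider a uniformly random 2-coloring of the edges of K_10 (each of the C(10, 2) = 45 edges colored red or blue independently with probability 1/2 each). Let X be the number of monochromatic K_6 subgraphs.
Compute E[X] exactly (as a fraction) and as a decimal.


Let X = Σ_S X_S over the C(10, 6) = 210 subsets S of size 6, where X_S = 1 if the K_6 on S is monochromatic.
For a fixed S, the K_6 on S has C(6, 2) = 15 edges. P[all 15 edges red] = (1/2)^15, and likewise for blue, so P[monochromatic] = 2·(1/2)^15 = 2^{1 − 15} = 1/16384.
By linearity of expectation: E[X] = C(10, 6) · 2^{1 − 15} = 210 · 1/16384 = 105/8192.
Numerically: E[X] ≈ 0.012817.

E[X] = C(10,6)·2^(1−C(6,2)) = 105/8192 ≈ 0.012817.


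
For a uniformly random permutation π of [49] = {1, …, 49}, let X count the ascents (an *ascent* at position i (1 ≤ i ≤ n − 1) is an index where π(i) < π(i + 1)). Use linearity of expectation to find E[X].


Write X = Σ X_I over i = 1, …, 48, with X_I the indicator of one ascent.
There are 48 indicators.
For each fixed i, the pair (π(i), π(i+1)) is a uniformly random ordered pair of distinct values from {1, …, 49}; by symmetry P[π(i) < π(i+1)] = 1/2.
By linearity: E[X] = 48 · (1/2) = (49 − 1) · (1/2) = 24 ≈ 24.0000.

E[X] = 24 = 24.0000.


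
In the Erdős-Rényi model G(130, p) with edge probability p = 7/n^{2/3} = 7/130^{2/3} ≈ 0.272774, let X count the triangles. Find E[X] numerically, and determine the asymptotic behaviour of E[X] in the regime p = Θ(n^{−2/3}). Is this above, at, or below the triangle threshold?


Number of potential triangles: C(130, 3) = 357760.
Each occurs with probability p³ ≈ (0.272774)³ ≈ 2.02958580e-02.
By linearity: E[X] = C(130, 3)·p³ ≈ 357760 · 2.02958580e-02 ≈ 7261.046154.
Since α = 2/3 < 1, p = c/n^{2/3} ≫ 1/n is above the triangle threshold p ~ 1/n. Asymptotically E[X] ~ (c³/6)·n^{3(1−α)} = (7³/6)·n^{1} → ∞; triangles are abundant w.h.p.

E[X] ≈ 7261.046154; in regime p = Θ(1/n^{2/3}) E[X] diverges (above the triangle threshold p ~ 1/n).


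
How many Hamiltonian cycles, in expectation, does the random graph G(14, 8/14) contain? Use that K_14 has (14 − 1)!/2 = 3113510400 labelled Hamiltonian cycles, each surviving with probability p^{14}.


K_14 has (14 − 1)!/2 = 3113510400 labelled Hamiltonian cycles.
For each such Hamiltonian cycle H, let X_H = 1 if all 14 edges of H are present in G. Then P[X_H = 1] = p^{14} = (4/7)^{14} = 268435456/678223072849.
By linearity: E[X] = Σ_H E[X_H] = 3113510400 · p^{14} = 3113510400 · 268435456/678223072849 = 119396654854963200/96889010407.
Numerically: E[X] ≈ 1.2323e+06.

E[X] = 3113510400 · (4/7)^{14} = 119396654854963200/96889010407 ≈ 1.2323e+06.


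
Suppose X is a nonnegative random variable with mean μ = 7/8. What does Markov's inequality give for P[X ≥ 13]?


μ = E[X] = 7/8, a = 13.
Markov: P[X ≥ 13] ≤ μ/a = (7/8)/13 = 7/104.
Numerically: ≈ 0.0673.
(Since a = 13 > μ = 0.8750, the bound 7/104 is < 1 and informative.)

P[X ≥ 13] ≤ 7/104 ≈ 0.0673.


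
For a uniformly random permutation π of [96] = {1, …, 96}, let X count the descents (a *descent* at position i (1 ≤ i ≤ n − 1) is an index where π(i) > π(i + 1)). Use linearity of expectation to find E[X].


Write X = Σ X_I over i = 1, …, 95, with X_I the indicator of one descent.
There are 95 indicators.
For each fixed i, the pair (π(i), π(i+1)) is a uniformly random ordered pair of distinct values from {1, …, 96}; by symmetry P[π(i) > π(i+1)] = 1/2.
By linearity: E[X] = 95 · (1/2) = (96 − 1) · (1/2) = 95/2 ≈ 47.5000.

E[X] = 95/2 = 47.5000.


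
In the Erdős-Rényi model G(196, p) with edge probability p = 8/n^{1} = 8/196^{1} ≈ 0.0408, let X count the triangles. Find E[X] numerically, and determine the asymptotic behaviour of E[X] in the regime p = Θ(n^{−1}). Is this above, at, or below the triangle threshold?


Number of potential triangles: C(196, 3) = 1235780.
Each occurs with probability p³ ≈ (0.0408)³ ≈ 6.79989e-05.
By linearity: E[X] = C(196, 3)·p³ ≈ 1235780 · 6.79989e-05 ≈ 84.032.
Here α = 1, so p = 8/n is exactly at the triangle threshold p ~ 1/n. Asymptotically E[X] → c³/6 = 8³/6 = 256/3 ≈ 85.333, a bounded constant. In this regime the triangle count is asymptotically Poisson(c³/6).

E[X] ≈ 84.032; in regime p = Θ(1/n^{1}) E[X] stays bounded (at the triangle threshold p ~ 1/n).


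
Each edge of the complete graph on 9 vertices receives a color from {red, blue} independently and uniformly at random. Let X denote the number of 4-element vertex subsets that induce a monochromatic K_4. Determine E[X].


Let X = Σ_S X_S over the C(9, 4) = 126 subsets S of size 4, where X_S = 1 if the K_4 on S is monochromatic.
For a fixed S, the K_4 on S has C(4, 2) = 6 edges. P[all 6 edges red] = (1/2)^6, and likewise for blue, so P[monochromatic] = 2·(1/2)^6 = 2^{1 − 6} = 1/32.
By linearity of expectation: E[X] = C(9, 4) · 2^{1 − 6} = 126 · 1/32 = 63/16.
Numerically: E[X] ≈ 3.93750.

E[X] = C(9,4)·2^(1−C(4,2)) = 63/16 ≈ 3.93750.


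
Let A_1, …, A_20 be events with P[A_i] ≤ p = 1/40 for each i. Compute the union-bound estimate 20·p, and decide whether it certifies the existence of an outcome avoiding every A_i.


Union bound: P[∪_{i=1}^{20} A_i] ≤ Σ_i P[A_i] ≤ 20·p = 20·(1/40) = 1/2.
Numerically: 1/2 ≈ 0.500.
Is 1/2 < 1? YES.
Since P[∪ A_i] ≤ 1/2 < 1, the complement has P[∩ A_i^c] ≥ 1 − 1/2 = 1/2 > 0, so some outcome avoids every A_i.

20·p = 1/2 ≈ 0.500; existence CERTIFIED by the union bound.


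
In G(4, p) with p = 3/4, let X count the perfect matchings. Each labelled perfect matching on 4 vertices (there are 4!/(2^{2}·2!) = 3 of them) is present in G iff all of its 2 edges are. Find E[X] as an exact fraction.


K_4 has 4!/(2^{2}·2!) = 3 labelled perfect matchings.
For each such perfect matching H, let X_H = 1 if all 2 edges of H are present in G. Then P[X_H = 1] = p^{2} = (3/4)^{2} = 9/16.
Summing the indicators: E[X] = Σ_H E[X_H] = 3 · p^{2} = 3 · 9/16 = 27/16.
Numerically: E[X] ≈ 1.688.

E[X] = 3 · (3/4)^{2} = 27/16 ≈ 1.688.


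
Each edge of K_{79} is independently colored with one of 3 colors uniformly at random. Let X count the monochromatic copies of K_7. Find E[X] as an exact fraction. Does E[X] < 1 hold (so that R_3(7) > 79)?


E[X] = C(79, 7) · 3^{1 − 21} = 2898753715 · 3^{−20} = 2898753715/3486784401.
As a reduced fraction: E[X] = 2898753715/3486784401 ≈ 0.831.
Is E[X] < 1? YES.
Since E[X] < 1, there exists a 3-coloring of K_{79} with no monochromatic K_7; hence R_3(7) > 79.

E[X] = 2898753715/3486784401 ≈ 0.831; E[X] < 1, so R_3(7) > 79.


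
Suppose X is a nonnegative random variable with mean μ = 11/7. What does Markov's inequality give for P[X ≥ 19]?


μ = E[X] = 11/7, a = 19.
Markov: P[X ≥ 19] ≤ μ/a = (11/7)/19 = 11/133.
Numerically: ≈ 0.0827.
(Since a = 19 > μ = 1.5714, the bound 11/133 is < 1 and informative.)

P[X ≥ 19] ≤ 11/133 ≈ 0.0827.


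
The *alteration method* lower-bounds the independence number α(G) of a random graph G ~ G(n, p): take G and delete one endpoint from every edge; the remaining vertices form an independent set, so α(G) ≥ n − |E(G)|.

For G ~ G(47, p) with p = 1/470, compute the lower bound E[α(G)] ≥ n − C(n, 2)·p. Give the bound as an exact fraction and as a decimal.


E[|E(G)|] = C(47, 2)·p = 1081 · (1/470) = 23/10.
E[α(G)] ≥ n − E[|E(G)|] = 47 − 23/10 = 447/10.
Numerically: ≈ 44.70000.
(This is only a lower bound; the true E[α(G)] may be larger.)

E[α(G)] ≥ 447/10 ≈ 44.70000.


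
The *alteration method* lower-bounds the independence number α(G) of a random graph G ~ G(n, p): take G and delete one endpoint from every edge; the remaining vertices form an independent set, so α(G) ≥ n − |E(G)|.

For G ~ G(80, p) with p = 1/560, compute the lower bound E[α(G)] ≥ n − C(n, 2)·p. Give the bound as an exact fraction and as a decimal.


E[|E(G)|] = C(80, 2)·p = 3160 · (1/560) = 79/14.
E[α(G)] ≥ n − E[|E(G)|] = 80 − 79/14 = 1041/14.
Numerically: ≈ 74.357143.
(This is only a lower bound; the true E[α(G)] may be larger.)

E[α(G)] ≥ 1041/14 ≈ 74.357143.


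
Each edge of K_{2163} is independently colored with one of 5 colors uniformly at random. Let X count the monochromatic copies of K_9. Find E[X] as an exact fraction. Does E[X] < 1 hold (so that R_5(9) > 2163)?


E[X] = C(2163, 9) · 5^{1 − 36} = 2808716806866462450348390 · 5^{−35} = 2808716806866462450348390/2910383045673370361328125.
As a reduced fraction: E[X] = 561743361373292490069678/582076609134674072265625 ≈ 0.96507.
Is E[X] < 1? YES.
Since E[X] < 1, there exists a 5-coloring of K_{2163} with no monochromatic K_9; hence R_5(9) > 2163.

E[X] = 561743361373292490069678/582076609134674072265625 ≈ 0.96507; E[X] < 1, so R_5(9) > 2163.


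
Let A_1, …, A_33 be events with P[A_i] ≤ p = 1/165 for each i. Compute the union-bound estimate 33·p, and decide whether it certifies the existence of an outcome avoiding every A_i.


Union bound: P[∪_{i=1}^{33} A_i] ≤ Σ_i P[A_i] ≤ 33·p = 33·(1/165) = 1/5.
Numerically: 1/5 ≈ 0.200.
Is 1/5 < 1? YES.
Since P[∪ A_i] ≤ 1/5 < 1, the complement has P[∩ A_i^c] ≥ 1 − 1/5 = 4/5 > 0, so some outcome avoids every A_i.

33·p = 1/5 ≈ 0.200; existence CERTIFIED by the union bound.


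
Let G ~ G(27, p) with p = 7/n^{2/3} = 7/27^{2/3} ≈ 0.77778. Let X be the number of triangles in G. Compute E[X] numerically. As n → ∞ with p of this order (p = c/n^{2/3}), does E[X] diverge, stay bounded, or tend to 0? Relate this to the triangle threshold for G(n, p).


Number of potential triangles: C(27, 3) = 2925.
Each occurs with probability p³ ≈ (0.77778)³ ≈ 4.7050754e-01.
By linearity: E[X] = C(27, 3)·p³ ≈ 2925 · 4.7050754e-01 ≈ 1376.23457.
Since α = 2/3 < 1, p = c/n^{2/3} ≫ 1/n is above the triangle threshold p ~ 1/n. Asymptotically E[X] ~ (c³/6)·n^{3(1−α)} = (7³/6)·n^{1} → ∞; triangles are abundant w.h.p.

E[X] ≈ 1376.23457; in regime p = Θ(1/n^{2/3}) E[X] diverges (above the triangle threshold p ~ 1/n).


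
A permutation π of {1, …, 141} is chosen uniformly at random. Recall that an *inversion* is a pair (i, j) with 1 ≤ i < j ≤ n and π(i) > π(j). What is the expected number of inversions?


Write X = Σ X_I over the C(141, 2) = 9870 pairs i < j, with X_I the indicator of one inversion.
There are 9870 indicators.
For each fixed pair i < j, the values π(i) and π(j) are two distinct elements of {1, …, 141} in uniformly random order; by symmetry P[π(i) > π(j)] = 1/2.
By linearity: E[X] = 9870 · (1/2) = C(141, 2) · (1/2) = 9870/2 = 4935 ≈ 4935.00000.

E[X] = 4935 = 4935.00000.


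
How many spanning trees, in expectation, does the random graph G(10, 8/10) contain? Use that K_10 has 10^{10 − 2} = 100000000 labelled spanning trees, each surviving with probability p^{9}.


K_10 has 10^{10 − 2} = 100000000 labelled spanning trees.
For each such spanning tree H, let X_H = 1 if all 9 edges of H are present in G. Then P[X_H = 1] = p^{9} = (4/5)^{9} = 262144/1953125.
By linearity: E[X] = Σ_H E[X_H] = 100000000 · p^{9} = 100000000 · 262144/1953125 = 67108864/5.
Numerically: E[X] ≈ 1.34e+07.

E[X] = 100000000 · (4/5)^{9} = 67108864/5 ≈ 1.34e+07.


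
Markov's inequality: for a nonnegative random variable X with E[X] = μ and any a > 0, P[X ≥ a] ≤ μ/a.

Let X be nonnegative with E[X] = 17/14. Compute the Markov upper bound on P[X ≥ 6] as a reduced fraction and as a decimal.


μ = E[X] = 17/14, a = 6.
Markov: P[X ≥ 6] ≤ μ/a = (17/14)/6 = 17/84.
Numerically: ≈ 0.2024.
(Since a = 6 > μ = 1.2143, the bound 17/84 is < 1 and informative.)

P[X ≥ 6] ≤ 17/84 ≈ 0.2024.


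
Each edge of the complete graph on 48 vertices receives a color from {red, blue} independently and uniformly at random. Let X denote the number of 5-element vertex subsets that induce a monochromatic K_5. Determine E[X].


Let X = Σ_S X_S over the C(48, 5) = 1712304 subsets S of size 5, where X_S = 1 if the K_5 on S is monochromatic.
For a fixed S, the K_5 on S has C(5, 2) = 10 edges. P[all 10 edges red] = (1/2)^10, and likewise for blue, so P[monochromatic] = 2·(1/2)^10 = 2^{1 − 10} = 1/512.
By linearity: E[X] = C(48, 5) · 2^{1 − 10} = 1712304 · 1/512 = 107019/32.
Numerically: E[X] ≈ 3344.3438.

E[X] = C(48,5)·2^(1−C(5,2)) = 107019/32 ≈ 3344.3438.


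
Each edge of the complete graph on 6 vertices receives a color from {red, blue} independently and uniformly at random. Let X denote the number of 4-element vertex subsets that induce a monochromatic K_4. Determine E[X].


Let X = Σ_S X_S over the C(6, 4) = 15 subsets S of size 4, where X_S = 1 if the K_4 on S is monochromatic.
For a fixed S, the K_4 on S has C(4, 2) = 6 edges. P[all 6 edges red] = (1/2)^6, and likewise for blue, so P[monochromatic] = 2·(1/2)^6 = 2^{1 − 6} = 1/32.
By linearity: E[X] = C(6, 4) · 2^{1 − 6} = 15 · 1/32 = 15/32.
Numerically: E[X] ≈ 0.469.

E[X] = C(6,4)·2^(1−C(4,2)) = 15/32 ≈ 0.469.


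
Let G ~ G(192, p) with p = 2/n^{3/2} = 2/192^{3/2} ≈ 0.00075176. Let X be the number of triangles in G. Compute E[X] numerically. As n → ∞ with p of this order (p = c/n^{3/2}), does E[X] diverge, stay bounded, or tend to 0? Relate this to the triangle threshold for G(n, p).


Number of potential triangles: C(192, 3) = 1161280.
Each occurs with probability p³ ≈ (0.00075176)³ ≈ 4.2484886e-10.
By linearity: E[X] = C(192, 3)·p³ ≈ 1161280 · 4.2484886e-10 ≈ 0.00049.
Since α = 3/2 > 1, p = c/n^{3/2} = o(1/n) is below the triangle threshold p ~ 1/n. Asymptotically E[X] ~ (c³/6)·n^{3(1−α)} = (2³/6)·n^{-1.5} → 0, so by Markov's inequality G has no triangles w.h.p.

E[X] ≈ 0.00049; in regime p = Θ(1/n^{3/2}) E[X] tends to 0 (below the triangle threshold p ~ 1/n).


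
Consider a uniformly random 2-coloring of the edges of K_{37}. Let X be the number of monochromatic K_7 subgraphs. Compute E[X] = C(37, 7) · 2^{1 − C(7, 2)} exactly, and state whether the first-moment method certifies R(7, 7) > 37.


E[X] = C(37, 7) · 2^{1 − 21} = 10295472 · 2^{−20} = 10295472/1048576.
As a reduced fraction: E[X] = 643467/65536 ≈ 9.819.
Is E[X] < 1? NO.
Since E[X] ≥ 1, the first-moment bound is inconclusive at n = 37; it does NOT by itself certify R(7, 7) > 37.

E[X] = 643467/65536 ≈ 9.819; E[X] ≥ 1; first-moment method inconclusive here.


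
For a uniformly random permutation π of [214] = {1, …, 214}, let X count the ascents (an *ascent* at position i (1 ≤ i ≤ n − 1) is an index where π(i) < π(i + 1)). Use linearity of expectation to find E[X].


Write X = Σ X_I over i = 1, …, 213, with X_I the indicator of one ascent.
There are 213 indicators.
For each fixed i, the pair (π(i), π(i+1)) is a uniformly random ordered pair of distinct values from {1, …, 214}; by symmetry P[π(i) < π(i+1)] = 1/2.
By linearity: E[X] = 213 · (1/2) = (214 − 1) · (1/2) = 213/2 ≈ 106.50000.

E[X] = 213/2 = 106.50000.


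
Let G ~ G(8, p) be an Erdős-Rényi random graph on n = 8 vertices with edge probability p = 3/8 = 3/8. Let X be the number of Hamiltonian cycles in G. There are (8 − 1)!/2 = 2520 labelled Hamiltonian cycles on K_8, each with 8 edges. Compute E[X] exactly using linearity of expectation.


K_8 has (8 − 1)!/2 = 2520 labelled Hamiltonian cycles.
For each such Hamiltonian cycle H, let X_H = 1 if all 8 edges of H are present in G. Then P[X_H = 1] = p^{8} = (3/8)^{8} = 6561/16777216.
By linearity: E[X] = Σ_H E[X_H] = 2520 · p^{8} = 2520 · 6561/16777216 = 2066715/2097152.
Numerically: E[X] ≈ 0.9855.

E[X] = 2520 · (3/8)^{8} = 2066715/2097152 ≈ 0.9855.


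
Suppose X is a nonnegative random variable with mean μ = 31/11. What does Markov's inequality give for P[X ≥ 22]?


μ = E[X] = 31/11, a = 22.
Markov: P[X ≥ 22] ≤ μ/a = (31/11)/22 = 31/242.
Numerically: ≈ 0.1281.
(Since a = 22 > μ = 2.8182, the bound 31/242 is < 1 and informative.)

P[X ≥ 22] ≤ 31/242 ≈ 0.1281.


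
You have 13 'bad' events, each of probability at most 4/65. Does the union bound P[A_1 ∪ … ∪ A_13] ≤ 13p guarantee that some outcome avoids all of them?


Union bound: P[∪_{i=1}^{13} A_i] ≤ Σ_i P[A_i] ≤ 13·p = 13·(4/65) = 4/5.
Numerically: 4/5 ≈ 0.8000.
Is 4/5 < 1? YES.
Since P[∪ A_i] ≤ 4/5 < 1, the complement has P[∩ A_i^c] ≥ 1 − 4/5 = 1/5 > 0, so some outcome avoids every A_i.

13·p = 4/5 ≈ 0.8000; existence CERTIFIED by the union bound.


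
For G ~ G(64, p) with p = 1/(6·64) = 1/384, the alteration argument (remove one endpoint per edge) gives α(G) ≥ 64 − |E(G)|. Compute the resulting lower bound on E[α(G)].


E[|E(G)|] = C(64, 2)·p = 2016 · (1/384) = 21/4.
E[α(G)] ≥ n − E[|E(G)|] = 64 − 21/4 = 235/4.
Numerically: ≈ 58.75000.
(This is only a lower bound; the true E[α(G)] may be larger.)

E[α(G)] ≥ 235/4 ≈ 58.75000.


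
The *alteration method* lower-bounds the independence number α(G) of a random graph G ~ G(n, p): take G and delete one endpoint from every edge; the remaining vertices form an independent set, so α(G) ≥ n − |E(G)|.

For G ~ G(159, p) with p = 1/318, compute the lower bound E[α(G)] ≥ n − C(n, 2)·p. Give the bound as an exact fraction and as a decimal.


E[|E(G)|] = C(159, 2)·p = 12561 · (1/318) = 79/2.
E[α(G)] ≥ n − E[|E(G)|] = 159 − 79/2 = 239/2.
Numerically: ≈ 119.50000.
(This is only a lower bound; the true E[α(G)] may be larger.)

E[α(G)] ≥ 239/2 ≈ 119.50000.


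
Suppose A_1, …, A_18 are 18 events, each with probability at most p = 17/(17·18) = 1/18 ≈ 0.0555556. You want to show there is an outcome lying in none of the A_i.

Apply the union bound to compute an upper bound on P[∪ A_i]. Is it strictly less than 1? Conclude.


Union bound: P[∪_{i=1}^{18} A_i] ≤ Σ_i P[A_i] ≤ 18·p = 18·(1/18) = 1.
Numerically: 1 ≈ 1.0000000.
Is 1 < 1? NO.
Since the bound 1 is ≥ 1, the union bound is uninformative here; it does NOT by itself certify existence.

18·p = 1 ≈ 1.0000000; existence NOT certified by the union bound.


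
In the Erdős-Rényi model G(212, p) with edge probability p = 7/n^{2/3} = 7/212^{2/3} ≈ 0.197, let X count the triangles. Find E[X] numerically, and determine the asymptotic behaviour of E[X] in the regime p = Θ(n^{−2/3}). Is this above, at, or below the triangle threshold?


Number of potential triangles: C(212, 3) = 1565620.
Each occurs with probability p³ ≈ (0.197)³ ≈ 7.63172e-03.
By linearity: E[X] = C(212, 3)·p³ ≈ 1565620 · 7.63172e-03 ≈ 11948.373.
Since α = 2/3 < 1, p = c/n^{2/3} ≫ 1/n is above the triangle threshold p ~ 1/n. Asymptotically E[X] ~ (c³/6)·n^{3(1−α)} = (7³/6)·n^{1} → ∞; triangles are abundant w.h.p.

E[X] ≈ 11948.373; in regime p = Θ(1/n^{2/3}) E[X] diverges (above the triangle threshold p ~ 1/n).


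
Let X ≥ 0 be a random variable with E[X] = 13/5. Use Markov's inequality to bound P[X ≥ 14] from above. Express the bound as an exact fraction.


μ = E[X] = 13/5, a = 14.
Markov: P[X ≥ 14] ≤ μ/a = (13/5)/14 = 13/70.
Numerically: ≈ 0.1857.
(Since a = 14 > μ = 2.6000, the bound 13/70 is < 1 and informative.)

P[X ≥ 14] ≤ 13/70 ≈ 0.1857.


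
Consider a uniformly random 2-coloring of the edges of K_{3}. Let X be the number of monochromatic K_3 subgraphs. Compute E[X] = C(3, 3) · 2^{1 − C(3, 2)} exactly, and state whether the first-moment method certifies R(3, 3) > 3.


E[X] = C(3, 3) · 2^{1 − 3} = 1 · 2^{−2} = 1/4.
As a reduced fraction: E[X] = 1/4 ≈ 0.25000.
Is E[X] < 1? YES.
Since E[X] < 1, there exists a 2-coloring of K_{3} with no monochromatic K_3; hence R(3, 3) > 3.

E[X] = 1/4 ≈ 0.25000; E[X] < 1, so R(3, 3) > 3.


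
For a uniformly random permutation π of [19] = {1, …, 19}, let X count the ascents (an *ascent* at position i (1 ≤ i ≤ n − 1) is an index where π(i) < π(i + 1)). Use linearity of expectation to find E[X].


Write X = Σ X_I over i = 1, …, 18, with X_I the indicator of one ascent.
There are 18 indicators.
For each fixed i, the pair (π(i), π(i+1)) is a uniformly random ordered pair of distinct values from {1, …, 19}; by symmetry P[π(i) < π(i+1)] = 1/2.
By linearity: E[X] = 18 · (1/2) = (19 − 1) · (1/2) = 9 ≈ 9.00000.

E[X] = 9 = 9.00000.


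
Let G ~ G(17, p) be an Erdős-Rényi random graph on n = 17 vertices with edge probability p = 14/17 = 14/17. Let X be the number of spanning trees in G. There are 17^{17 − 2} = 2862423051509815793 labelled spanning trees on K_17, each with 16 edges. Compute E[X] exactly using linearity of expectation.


K_17 has 17^{17 − 2} = 2862423051509815793 labelled spanning trees.
For each such spanning tree H, let X_H = 1 if all 16 edges of H are present in G. Then P[X_H = 1] = p^{16} = (14/17)^{16} = 2177953337809371136/48661191875666868481.
By linearity: E[X] = Σ_H E[X_H] = 2862423051509815793 · p^{16} = 2862423051509815793 · 2177953337809371136/48661191875666868481 = 2177953337809371136/17.
Numerically: E[X] ≈ 1.281e+17.

E[X] = 2862423051509815793 · (14/17)^{16} = 2177953337809371136/17 ≈ 1.281e+17.


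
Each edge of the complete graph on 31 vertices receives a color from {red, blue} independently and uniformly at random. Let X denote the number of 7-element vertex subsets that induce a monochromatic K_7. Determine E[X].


Let X = Σ_S X_S over the C(31, 7) = 2629575 subsets S of size 7, where X_S = 1 if the K_7 on S is monochromatic.
For a fixed S, the K_7 on S has C(7, 2) = 21 edges. P[all 21 edges red] = (1/2)^21, and likewise for blue, so P[monochromatic] = 2·(1/2)^21 = 2^{1 − 21} = 1/1048576.
By linearity: E[X] = C(31, 7) · 2^{1 − 21} = 2629575 · 1/1048576 = 2629575/1048576.
Numerically: E[X] ≈ 2.5078.

E[X] = C(31,7)·2^(1−C(7,2)) = 2629575/1048576 ≈ 2.5078.


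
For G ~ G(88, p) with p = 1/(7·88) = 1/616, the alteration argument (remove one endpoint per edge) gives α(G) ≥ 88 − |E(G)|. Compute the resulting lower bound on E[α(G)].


E[|E(G)|] = C(88, 2)·p = 3828 · (1/616) = 87/14.
E[α(G)] ≥ n − E[|E(G)|] = 88 − 87/14 = 1145/14.
Numerically: ≈ 81.7857.
(This is only a lower bound; the true E[α(G)] may be larger.)

E[α(G)] ≥ 1145/14 ≈ 81.7857.


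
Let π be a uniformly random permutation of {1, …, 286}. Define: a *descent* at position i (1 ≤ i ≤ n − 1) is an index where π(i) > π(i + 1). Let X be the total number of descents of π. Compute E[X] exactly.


Write X = Σ X_I over i = 1, …, 285, with X_I the indicator of one descent.
There are 285 indicators.
For each fixed i, the pair (π(i), π(i+1)) is a uniformly random ordered pair of distinct values from {1, …, 286}; by symmetry P[π(i) > π(i+1)] = 1/2.
By linearity: E[X] = 285 · (1/2) = (286 − 1) · (1/2) = 285/2 ≈ 142.500.

E[X] = 285/2 = 142.500.
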